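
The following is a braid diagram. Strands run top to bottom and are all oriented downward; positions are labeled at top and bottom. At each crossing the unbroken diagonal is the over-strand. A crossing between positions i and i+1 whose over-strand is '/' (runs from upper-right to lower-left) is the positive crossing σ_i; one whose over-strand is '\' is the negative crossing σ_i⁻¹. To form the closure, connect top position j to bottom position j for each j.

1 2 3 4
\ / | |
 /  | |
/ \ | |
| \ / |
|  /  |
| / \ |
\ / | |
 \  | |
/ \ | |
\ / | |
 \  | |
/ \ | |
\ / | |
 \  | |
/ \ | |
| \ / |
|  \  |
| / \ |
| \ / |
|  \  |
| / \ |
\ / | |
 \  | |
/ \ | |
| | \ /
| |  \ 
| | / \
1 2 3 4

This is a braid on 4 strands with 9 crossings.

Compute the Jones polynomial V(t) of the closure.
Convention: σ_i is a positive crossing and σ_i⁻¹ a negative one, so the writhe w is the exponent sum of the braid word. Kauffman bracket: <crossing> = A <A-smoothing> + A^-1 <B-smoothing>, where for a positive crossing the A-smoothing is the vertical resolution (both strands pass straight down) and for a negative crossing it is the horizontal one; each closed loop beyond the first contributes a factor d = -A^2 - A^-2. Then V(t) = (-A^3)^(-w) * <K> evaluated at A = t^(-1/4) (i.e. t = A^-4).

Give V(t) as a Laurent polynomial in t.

t^-1 + t^-3 - t^-4

Derivation:
Reading the diagram top to bottom ('/'-over between positions i,i+1 = s_i, '\'-over = s_i^-1): braid word = s1 s2 s1^-1 s1^-1 s1^-1 s2^-1 s2^-1 s1^-1 s3^-1.
The presented braid s1 s2 s1^-1 s1^-1 s1^-1 s2^-1 s2^-1 s1^-1 s3^-1 on 4 strands reduces by inverse Markov moves (closure unchanged at each step):
  Destabilize: the word has the form β·s3^-1 where s3^-1 occurs only as the final letter (β ∈ B_3); drop it and the last strand → 3 strands.
  Deconjugate: the word is γ·β·γ⁻¹ with γ = s1 s2 (prefix) and γ⁻¹ = s2^-1 s1^-1 (suffix); strip both.
  Destabilize: the word has the form β·s2^-1 where s2^-1 occurs only as the final letter (β ∈ B_2); drop it and the last strand → 2 strands.
Reduced to β = s1^-1 s1^-1 s1^-1 on 2 strands, 3 crossings.
Compute on β:
Braid: s1^-1 s1^-1 s1^-1 on 2 strands, 3 crossings.
Writhe w = (#positive) - (#negative) = 0 - 3 = -3.
State-sum expansion of <K>. There are 2^3 = 8 states.
For each crossing: s=0 is the vertical smoothing, s=1 horizontal. Crossing k contributes A^(sign_k * (1 - 2*s_k)); loop factor d = -A^2 - A^-2.
  state 000: A-exp=-3, loops=2, term = A^-3 * d^1
  state 001: A-exp=-1, loops=1, term = A^-1 * d^0
  state 010: A-exp=-1, loops=1, term = A^-1 * d^0
  state 011: A-exp=+1, loops=2, term = A^1 * d^1
  state 100: A-exp=-1, loops=1, term = A^-1 * d^0
  state 101: A-exp=+1, loops=2, term = A^1 * d^1
  state 110: A-exp=+1, loops=2, term = A^1 * d^1
  state 111: A-exp=+3, loops=3, term = A^3 * d^2
Collect the terms by A-exponent (count of states per loop number):
Powers of d = -A^2 - A^-2: d^2 = A^4 + 2 + A^-4.
  A^3 * (d^2) = A^7 + 2*A^3 + A^-1
  A^1 * (3*d) = -3*A^3 - 3*A^-1
  A^-1 * (3) = 3*A^-1
  A^-3 * (d) = -A^-1 - A^-5
Summing the groups: <K> = A^7 - A^3 - A^-5
Normalise by the writhe: (-A^3)^(-w) = (-A^3)^(3) = -A^9, so f(A) = -A^9 * <K> = -A^16 + A^12 + A^4.
Substitute A = t^(-1/4), i.e. A^e → t^(-e/4): V(t) = t^-1 + t^-3 - t^-4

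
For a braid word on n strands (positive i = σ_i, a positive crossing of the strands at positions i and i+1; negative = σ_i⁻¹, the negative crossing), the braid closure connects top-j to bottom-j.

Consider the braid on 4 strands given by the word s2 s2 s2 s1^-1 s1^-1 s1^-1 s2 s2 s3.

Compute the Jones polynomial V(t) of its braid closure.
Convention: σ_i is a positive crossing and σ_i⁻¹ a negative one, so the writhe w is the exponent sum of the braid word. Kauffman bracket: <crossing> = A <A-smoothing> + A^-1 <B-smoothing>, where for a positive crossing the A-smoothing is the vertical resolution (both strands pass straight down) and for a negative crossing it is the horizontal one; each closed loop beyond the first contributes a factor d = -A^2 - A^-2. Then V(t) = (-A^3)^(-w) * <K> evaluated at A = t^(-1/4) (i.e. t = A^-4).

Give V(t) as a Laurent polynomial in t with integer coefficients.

-t^6 + t^5 - 2*t^4 + 3*t^3 - 2*t^2 + 3*t - 1 + t^-1 - t^-2

Derivation:
The presented braid s2 s2 s2 s1^-1 s1^-1 s1^-1 s2 s2 s3 on 4 strands reduces by inverse Markov moves (closure unchanged at each step):
  Destabilize: the word has the form β·s3 where s3 occurs only as the final letter (β ∈ B_3); drop it and the last strand → 3 strands.
Reduced to β = s2 s2 s2 s1^-1 s1^-1 s1^-1 s2 s2 on 3 strands, 8 crossings.
Compute on β:
Braid: s2 s2 s2 s1^-1 s1^-1 s1^-1 s2 s2 on 3 strands, 8 crossings.
Writhe w = (#positive) - (#negative) = 5 - 3 = 2.
State-sum expansion of <K>. There are 2^8 = 256 states.
Each crossing splits two ways (0=vertical, 1=horizontal). The state's weight is A^(#A-smoothings - #B-smoothings) * d^(loops - 1).
Tabulate the states by total A-exponent and number of loops L (A-exp: L × count):
  A^8: L=4 ×1
  A^6: L=3 ×8
  A^4: L=2 ×18, L=4 ×10
  A^2: L=1 ×15, L=3 ×31, L=5 ×10
  A^0: L=2 ×35, L=4 ×30, L=6 ×5
  A^-2: L=3 ×40, L=5 ×15, L=7 ×1
  A^-4: L=4 ×25, L=6 ×3
  A^-6: L=5 ×8
  A^-8: L=6 ×1
Each group contributes A^e * Σ count * d^(L-1):
Powers of d = -A^2 - A^-2: d^2 = A^4 + 2 + A^-4; d^3 = -A^6 - 3*A^2 - 3*A^-2 - A^-6; d^4 = A^8 + 4*A^4 + 6 + 4*A^-4 + A^-8; d^5 = -A^10 - 5*A^6 - 10*A^2 - 10*A^-2 - 5*A^-6 - A^-10; d^6 = A^12 + 6*A^8 + 15*A^4 + 20 + 15*A^-4 + 6*A^-8 + A^-12.
  A^8 * (d^3) = -A^14 - 3*A^10 - 3*A^6 - A^2
  A^6 * (8*d^2) = 8*A^10 + 16*A^6 + 8*A^2
  A^4 * (18*d + 10*d^3) = -10*A^10 - 48*A^6 - 48*A^2 - 10*A^-2
  A^2 * (15 + 31*d^2 + 10*d^4) = 10*A^10 + 71*A^6 + 137*A^2 + 71*A^-2 + 10*A^-6
  A^0 * (35*d + 30*d^3 + 5*d^5) = -5*A^10 - 55*A^6 - 175*A^2 - 175*A^-2 - 55*A^-6 - 5*A^-10
  A^-2 * (40*d^2 + 15*d^4 + d^6) = A^10 + 21*A^6 + 115*A^2 + 190*A^-2 + 115*A^-6 + 21*A^-10 + A^-14
  A^-4 * (25*d^3 + 3*d^5) = -3*A^6 - 40*A^2 - 105*A^-2 - 105*A^-6 - 40*A^-10 - 3*A^-14
  A^-6 * (8*d^4) = 8*A^2 + 32*A^-2 + 48*A^-6 + 32*A^-10 + 8*A^-14
  A^-8 * (d^5) = -A^2 - 5*A^-2 - 10*A^-6 - 10*A^-10 - 5*A^-14 - A^-18
Summing the groups: <K> = -A^14 + A^10 - A^6 + 3*A^2 - 2*A^-2 + 3*A^-6 - 2*A^-10 + A^-14 - A^-18
Normalise by the writhe: (-A^3)^(-w) = (-A^3)^(-2) = A^-6, so f(A) = A^-6 * <K> = -A^8 + A^4 - 1 + 3*A^-4 - 2*A^-8 + 3*A^-12 - 2*A^-16 + A^-20 - A^-24.
Substitute A = t^(-1/4), i.e. A^e → t^(-e/4): V(t) = -t^6 + t^5 - 2*t^4 + 3*t^3 - 2*t^2 + 3*t - 1 + t^-1 - t^-2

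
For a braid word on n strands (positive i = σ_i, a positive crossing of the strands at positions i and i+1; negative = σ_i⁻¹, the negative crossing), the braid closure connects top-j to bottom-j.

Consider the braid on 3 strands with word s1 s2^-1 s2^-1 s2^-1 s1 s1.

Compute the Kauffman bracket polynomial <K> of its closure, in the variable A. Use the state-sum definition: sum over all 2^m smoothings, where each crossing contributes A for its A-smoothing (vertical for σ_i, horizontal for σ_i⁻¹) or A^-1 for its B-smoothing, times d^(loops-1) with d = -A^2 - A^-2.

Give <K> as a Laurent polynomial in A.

-A^12 + A^8 - A^4 + 3 - A^-4 + A^-8 - A^-12

Derivation:
Braid: s1 s2^-1 s2^-1 s2^-1 s1 s1 on 3 strands, 6 crossings.
Writhe w = (#positive) - (#negative) = 3 - 3 = 0.
Enumerate smoothing states for the bracket polynomial. There are 2^6 = 64 states.
Smooth each crossing (0=||, 1=⌣⌢); contribution A^(Σ sign_k(1-2s_k)) * d^(L-1).
Tabulate the states by total A-exponent and number of loops L (A-exp: L × count):
  A^6: L=4 ×1
  A^4: L=3 ×6
  A^2: L=2 ×12, L=4 ×3
  A^0: L=1 ×9, L=3 ×10, L=5 ×1
  A^-2: L=2 ×12, L=4 ×3
  A^-4: L=3 ×6
  A^-6: L=4 ×1
Each group contributes A^e * Σ count * d^(L-1):
Powers of d = -A^2 - A^-2: d^2 = A^4 + 2 + A^-4; d^3 = -A^6 - 3*A^2 - 3*A^-2 - A^-6; d^4 = A^8 + 4*A^4 + 6 + 4*A^-4 + A^-8.
  A^6 * (d^3) = -A^12 - 3*A^8 - 3*A^4 - 1
  A^4 * (6*d^2) = 6*A^8 + 12*A^4 + 6
  A^2 * (12*d + 3*d^3) = -3*A^8 - 21*A^4 - 21 - 3*A^-4
  A^0 * (9 + 10*d^2 + d^4) = A^8 + 14*A^4 + 35 + 14*A^-4 + A^-8
  A^-2 * (12*d + 3*d^3) = -3*A^4 - 21 - 21*A^-4 - 3*A^-8
  A^-4 * (6*d^2) = 6 + 12*A^-4 + 6*A^-8
  A^-6 * (d^3) = -1 - 3*A^-4 - 3*A^-8 - A^-12
Summing the groups: <K> = -A^12 + A^8 - A^4 + 3 - A^-4 + A^-8 - A^-12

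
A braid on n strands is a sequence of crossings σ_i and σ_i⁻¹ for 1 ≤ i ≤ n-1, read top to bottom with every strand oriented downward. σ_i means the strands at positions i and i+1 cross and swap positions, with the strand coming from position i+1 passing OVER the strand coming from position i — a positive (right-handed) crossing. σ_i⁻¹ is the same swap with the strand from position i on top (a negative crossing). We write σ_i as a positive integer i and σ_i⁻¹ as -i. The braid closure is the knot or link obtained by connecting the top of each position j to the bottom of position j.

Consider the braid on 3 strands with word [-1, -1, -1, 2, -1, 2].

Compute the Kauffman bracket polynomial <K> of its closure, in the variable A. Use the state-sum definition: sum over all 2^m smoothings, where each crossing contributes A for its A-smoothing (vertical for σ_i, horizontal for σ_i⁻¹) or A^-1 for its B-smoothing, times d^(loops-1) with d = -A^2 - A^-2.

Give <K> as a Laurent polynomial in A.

A^14 - 2*A^10 + 2*A^6 - 2*A^2 + 2*A^-2 - A^-6 + A^-10

Derivation:
Braid: s1^-1 s1^-1 s1^-1 s2 s1^-1 s2 on 3 strands, 6 crossings.
Writhe w = (#positive) - (#negative) = 2 - 4 = -2.
Computing the Kauffman bracket via state sum. There are 2^6 = 64 states.
Smooth each crossing (0=||, 1=⌣⌢); contribution A^(Σ sign_k(1-2s_k)) * d^(L-1).
Tabulate the states by total A-exponent and number of loops L (A-exp: L × count):
  A^6: L=5 ×1
  A^4: L=4 ×6
  A^2: L=3 ×15
  A^0: L=2 ×19, L=4 ×1
  A^-2: L=1 ×11, L=3 ×4
  A^-4: L=2 ×6
  A^-6: L=3 ×1
Each group contributes A^e * Σ count * d^(L-1):
Powers of d = -A^2 - A^-2: d^2 = A^4 + 2 + A^-4; d^3 = -A^6 - 3*A^2 - 3*A^-2 - A^-6; d^4 = A^8 + 4*A^4 + 6 + 4*A^-4 + A^-8.
  A^6 * (d^4) = A^14 + 4*A^10 + 6*A^6 + 4*A^2 + A^-2
  A^4 * (6*d^3) = -6*A^10 - 18*A^6 - 18*A^2 - 6*A^-2
  A^2 * (15*d^2) = 15*A^6 + 30*A^2 + 15*A^-2
  A^0 * (19*d + d^3) = -A^6 - 22*A^2 - 22*A^-2 - A^-6
  A^-2 * (11 + 4*d^2) = 4*A^2 + 19*A^-2 + 4*A^-6
  A^-4 * (6*d) = -6*A^-2 - 6*A^-6
  A^-6 * (d^2) = A^-2 + 2*A^-6 + A^-10
Summing the groups: <K> = A^14 - 2*A^10 + 2*A^6 - 2*A^2 + 2*A^-2 - A^-6 + A^-10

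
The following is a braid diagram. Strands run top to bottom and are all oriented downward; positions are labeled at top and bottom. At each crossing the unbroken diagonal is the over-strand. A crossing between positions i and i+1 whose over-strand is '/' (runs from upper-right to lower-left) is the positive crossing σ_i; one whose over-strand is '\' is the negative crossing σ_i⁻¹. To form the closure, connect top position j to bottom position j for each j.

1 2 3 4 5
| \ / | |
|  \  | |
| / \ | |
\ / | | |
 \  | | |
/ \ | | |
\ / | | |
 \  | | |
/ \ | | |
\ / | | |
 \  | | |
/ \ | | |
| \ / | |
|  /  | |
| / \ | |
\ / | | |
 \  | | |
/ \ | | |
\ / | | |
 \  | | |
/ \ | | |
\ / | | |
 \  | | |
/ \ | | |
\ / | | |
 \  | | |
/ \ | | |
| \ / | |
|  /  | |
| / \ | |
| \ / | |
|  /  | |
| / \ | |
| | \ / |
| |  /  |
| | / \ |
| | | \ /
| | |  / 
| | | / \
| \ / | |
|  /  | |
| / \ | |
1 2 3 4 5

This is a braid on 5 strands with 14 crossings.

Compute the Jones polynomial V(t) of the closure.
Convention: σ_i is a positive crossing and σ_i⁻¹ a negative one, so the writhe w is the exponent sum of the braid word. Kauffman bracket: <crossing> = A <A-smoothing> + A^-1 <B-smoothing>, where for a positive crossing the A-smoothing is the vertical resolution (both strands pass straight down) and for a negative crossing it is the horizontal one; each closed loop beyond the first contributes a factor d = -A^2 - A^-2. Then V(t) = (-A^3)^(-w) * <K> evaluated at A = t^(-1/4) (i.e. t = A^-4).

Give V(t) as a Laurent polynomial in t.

-t + 2 - 3*t^-1 + 6*t^-2 - 6*t^-3 + 7*t^-4 - 7*t^-5 + 6*t^-6 - 4*t^-7 + 2*t^-8 - t^-9

Derivation:
Reading the diagram top to bottom ('/'-over between positions i,i+1 = s_i, '\'-over = s_i^-1): braid word = s2^-1 s1^-1 s1^-1 s1^-1 s2 s1^-1 s1^-1 s1^-1 s1^-1 s2 s2 s3 s4 s2.
The presented braid s2^-1 s1^-1 s1^-1 s1^-1 s2 s1^-1 s1^-1 s1^-1 s1^-1 s2 s2 s3 s4 s2 on 5 strands reduces by inverse Markov moves (closure unchanged at each step):
  Deconjugate: the word is γ·β·γ⁻¹ with γ = s2^-1 (prefix) and γ⁻¹ = s2 (suffix); strip both.
  Destabilize: the word has the form β·s4 where s4 occurs only as the final letter (β ∈ B_4); drop it and the last strand → 4 strands.
  Destabilize: the word has the form β·s3 where s3 occurs only as the final letter (β ∈ B_3); drop it and the last strand → 3 strands.
Reduced to β = s1^-1 s1^-1 s1^-1 s2 s1^-1 s1^-1 s1^-1 s1^-1 s2 s2 on 3 strands, 10 crossings.
Compute on β:
Braid: s1^-1 s1^-1 s1^-1 s2 s1^-1 s1^-1 s1^-1 s1^-1 s2 s2 on 3 strands, 10 crossings.
Writhe w = (#positive) - (#negative) = 3 - 7 = -4.
Computing the Kauffman bracket via state sum. There are 2^10 = 1024 states.
Smooth each crossing (0=||, 1=⌣⌢); contribution A^(Σ sign_k(1-2s_k)) * d^(L-1).
Tabulate the states by total A-exponent and number of loops L (A-exp: L × count):
  A^10: L=8 ×1
  A^8: L=7 ×10
  A^6: L=6 ×44, L=8 ×1
  A^4: L=5 ×112, L=7 ×8
  A^2: L=4 ×182, L=6 ×28
  A^0: L=3 ×194, L=5 ×58
  A^-2: L=2 ×130, L=4 ×79, L=6 ×1
  A^-4: L=1 ×45, L=3 ×70, L=5 ×5
  A^-6: L=2 ×36, L=4 ×9
  A^-8: L=3 ×10
  A^-10: L=4 ×1
Each group contributes A^e * Σ count * d^(L-1):
Powers of d = -A^2 - A^-2: d^2 = A^4 + 2 + A^-4; d^3 = -A^6 - 3*A^2 - 3*A^-2 - A^-6; d^4 = A^8 + 4*A^4 + 6 + 4*A^-4 + A^-8; d^5 = -A^10 - 5*A^6 - 10*A^2 - 10*A^-2 - 5*A^-6 - A^-10; d^6 = A^12 + 6*A^8 + 15*A^4 + 20 + 15*A^-4 + 6*A^-8 + A^-12; d^7 = -A^14 - 7*A^10 - 21*A^6 - 35*A^2 - 35*A^-2 - 21*A^-6 - 7*A^-10 - A^-14.
  A^10 * (d^7) = -A^24 - 7*A^20 - 21*A^16 - 35*A^12 - 35*A^8 - 21*A^4 - 7 - A^-4
  A^8 * (10*d^6) = 10*A^20 + 60*A^16 + 150*A^12 + 200*A^8 + 150*A^4 + 60 + 10*A^-4
  A^6 * (44*d^5 + d^7) = -A^20 - 51*A^16 - 241*A^12 - 475*A^8 - 475*A^4 - 241 - 51*A^-4 - A^-8
  A^4 * (112*d^4 + 8*d^6) = 8*A^16 + 160*A^12 + 568*A^8 + 832*A^4 + 568 + 160*A^-4 + 8*A^-8
  A^2 * (182*d^3 + 28*d^5) = -28*A^12 - 322*A^8 - 826*A^4 - 826 - 322*A^-4 - 28*A^-8
  A^0 * (194*d^2 + 58*d^4) = 58*A^8 + 426*A^4 + 736 + 426*A^-4 + 58*A^-8
  A^-2 * (130*d + 79*d^3 + d^5) = -A^8 - 84*A^4 - 377 - 377*A^-4 - 84*A^-8 - A^-12
  A^-4 * (45 + 70*d^2 + 5*d^4) = 5*A^4 + 90 + 215*A^-4 + 90*A^-8 + 5*A^-12
  A^-6 * (36*d + 9*d^3) = -9 - 63*A^-4 - 63*A^-8 - 9*A^-12
  A^-8 * (10*d^2) = 10*A^-4 + 20*A^-8 + 10*A^-12
  A^-10 * (d^3) = -A^-4 - 3*A^-8 - 3*A^-12 - A^-16
Summing the groups: <K> = -A^24 + 2*A^20 - 4*A^16 + 6*A^12 - 7*A^8 + 7*A^4 - 6 + 6*A^-4 - 3*A^-8 + 2*A^-12 - A^-16
Normalise by the writhe: (-A^3)^(-w) = (-A^3)^(4) = A^12, so f(A) = A^12 * <K> = -A^36 + 2*A^32 - 4*A^28 + 6*A^24 - 7*A^20 + 7*A^16 - 6*A^12 + 6*A^8 - 3*A^4 + 2 - A^-4.
Substitute A = t^(-1/4), i.e. A^e → t^(-e/4): V(t) = -t + 2 - 3*t^-1 + 6*t^-2 - 6*t^-3 + 7*t^-4 - 7*t^-5 + 6*t^-6 - 4*t^-7 + 2*t^-8 - t^-9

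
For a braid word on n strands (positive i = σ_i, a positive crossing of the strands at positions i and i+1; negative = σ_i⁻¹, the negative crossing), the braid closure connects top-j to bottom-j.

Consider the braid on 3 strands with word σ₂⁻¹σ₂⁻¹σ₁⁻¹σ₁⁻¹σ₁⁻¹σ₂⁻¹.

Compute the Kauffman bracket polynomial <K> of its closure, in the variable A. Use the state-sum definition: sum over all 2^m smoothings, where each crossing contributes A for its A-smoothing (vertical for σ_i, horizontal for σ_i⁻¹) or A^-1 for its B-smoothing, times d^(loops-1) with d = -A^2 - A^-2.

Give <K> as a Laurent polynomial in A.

A^14 - 2*A^10 + A^6 - 2*A^2 + 2*A^-2 + A^-10

Derivation:
Braid: s2^-1 s2^-1 s1^-1 s1^-1 s1^-1 s2^-1 on 3 strands, 6 crossings.
Writhe w = (#positive) - (#negative) = 0 - 6 = -6.
State-sum expansion of <K>. There are 2^6 = 64 states.
Smooth each crossing (0=||, 1=⌣⌢); contribution A^(Σ sign_k(1-2s_k)) * d^(L-1).
Tabulate the states by total A-exponent and number of loops L (A-exp: L × count):
  A^6: L=5 ×1
  A^4: L=4 ×6
  A^2: L=3 ×15
  A^0: L=2 ×18, L=4 ×2
  A^-2: L=1 ×9, L=3 ×6
  A^-4: L=2 ×6
  A^-6: L=3 ×1
Each group contributes A^e * Σ count * d^(L-1):
Powers of d = -A^2 - A^-2: d^2 = A^4 + 2 + A^-4; d^3 = -A^6 - 3*A^2 - 3*A^-2 - A^-6; d^4 = A^8 + 4*A^4 + 6 + 4*A^-4 + A^-8.
  A^6 * (d^4) = A^14 + 4*A^10 + 6*A^6 + 4*A^2 + A^-2
  A^4 * (6*d^3) = -6*A^10 - 18*A^6 - 18*A^2 - 6*A^-2
  A^2 * (15*d^2) = 15*A^6 + 30*A^2 + 15*A^-2
  A^0 * (18*d + 2*d^3) = -2*A^6 - 24*A^2 - 24*A^-2 - 2*A^-6
  A^-2 * (9 + 6*d^2) = 6*A^2 + 21*A^-2 + 6*A^-6
  A^-4 * (6*d) = -6*A^-2 - 6*A^-6
  A^-6 * (d^2) = A^-2 + 2*A^-6 + A^-10
Summing the groups: <K> = A^14 - 2*A^10 + A^6 - 2*A^2 + 2*A^-2 + A^-10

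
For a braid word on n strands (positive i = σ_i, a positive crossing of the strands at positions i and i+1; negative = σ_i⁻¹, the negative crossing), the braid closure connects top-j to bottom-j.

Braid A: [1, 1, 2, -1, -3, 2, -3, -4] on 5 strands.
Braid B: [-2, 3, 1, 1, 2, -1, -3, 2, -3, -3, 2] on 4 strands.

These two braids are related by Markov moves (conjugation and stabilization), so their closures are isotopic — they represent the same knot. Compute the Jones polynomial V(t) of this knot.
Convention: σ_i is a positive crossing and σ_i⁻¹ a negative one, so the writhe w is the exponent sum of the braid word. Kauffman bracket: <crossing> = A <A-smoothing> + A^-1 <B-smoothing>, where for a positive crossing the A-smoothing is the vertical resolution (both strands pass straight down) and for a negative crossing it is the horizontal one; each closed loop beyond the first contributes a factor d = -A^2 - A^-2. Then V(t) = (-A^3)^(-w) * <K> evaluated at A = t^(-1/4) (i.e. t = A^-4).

Markov-equivalent braids have isotopic closures, hence identical knot invariants. Strip the Markov moves from each word to reach a common short braid β, then compute V(t) once on β.
Braid A: s1 s1 s2 s1^-1 s3^-1 s2 s3^-1 s4^-1 on 5 strands reduces by inverse Markov moves (closure unchanged at each step):
  Destabilize: the word has the form β·s4^-1 where s4^-1 occurs only as the final letter (β ∈ B_4); drop it and the last strand → 4 strands.
Reduced to β = s1 s1 s2 s1^-1 s3^-1 s2 s3^-1 on 4 strands, 7 crossings.
Braid B: s2^-1 s3 s1 s1 s2 s1^-1 s3^-1 s2 s3^-1 s3^-1 s2 on 4 strands reduces by inverse Markov moves (closure unchanged at each step):
  Deconjugate: the word is γ·β·γ⁻¹ with γ = s2^-1 s3 (prefix) and γ⁻¹ = s3^-1 s2 (suffix); strip both.
Reduced to β = s1 s1 s2 s1^-1 s3^-1 s2 s3^-1 on 4 strands, 7 crossings.
Both give the same β = s1 s1 s2 s1^-1 s3^-1 s2 s3^-1 on 4 strands, so one state sum suffices:
Braid: s1 s1 s2 s1^-1 s3^-1 s2 s3^-1 on 4 strands, 7 crossings.
Writhe w = (#positive) - (#negative) = 4 - 3 = 1.
Computing the Kauffman bracket via state sum. There are 2^7 = 128 states.
Smooth each crossing (0=||, 1=⌣⌢); contribution A^(Σ sign_k(1-2s_k)) * d^(L-1).
Tabulate the states by total A-exponent and number of loops L (A-exp: L × count):
  A^7: L=3 ×1
  A^5: L=2 ×4, L=4 ×3
  A^3: L=1 ×5, L=3 ×15, L=5 ×1
  A^1: L=2 ×27, L=4 ×8
  A^-1: L=1 ×14, L=3 ×20, L=5 ×1
  A^-3: L=2 ×17, L=4 ×4
  A^-5: L=3 ×7
  A^-7: L=4 ×1
Each group contributes A^e * Σ count * d^(L-1):
Powers of d = -A^2 - A^-2: d^2 = A^4 + 2 + A^-4; d^3 = -A^6 - 3*A^2 - 3*A^-2 - A^-6; d^4 = A^8 + 4*A^4 + 6 + 4*A^-4 + A^-8.
  A^7 * (d^2) = A^11 + 2*A^7 + A^3
  A^5 * (4*d + 3*d^3) = -3*A^11 - 13*A^7 - 13*A^3 - 3*A^-1
  A^3 * (5 + 15*d^2 + d^4) = A^11 + 19*A^7 + 41*A^3 + 19*A^-1 + A^-5
  A^1 * (27*d + 8*d^3) = -8*A^7 - 51*A^3 - 51*A^-1 - 8*A^-5
  A^-1 * (14 + 20*d^2 + d^4) = A^7 + 24*A^3 + 60*A^-1 + 24*A^-5 + A^-9
  A^-3 * (17*d + 4*d^3) = -4*A^3 - 29*A^-1 - 29*A^-5 - 4*A^-9
  A^-5 * (7*d^2) = 7*A^-1 + 14*A^-5 + 7*A^-9
  A^-7 * (d^3) = -A^-1 - 3*A^-5 - 3*A^-9 - A^-13
Summing the groups: <K> = -A^11 + A^7 - 2*A^3 + 2*A^-1 - A^-5 + A^-9 - A^-13
Normalise by the writhe: (-A^3)^(-w) = (-A^3)^(-1) = -A^-3, so f(A) = -A^-3 * <K> = A^8 - A^4 + 2 - 2*A^-4 + A^-8 - A^-12 + A^-16.
Substitute A = t^(-1/4), i.e. A^e → t^(-e/4): V(t) = t^4 - t^3 + t^2 - 2*t + 2 - t^-1 + t^-2

Answer: t^4 - t^3 + t^2 - 2*t + 2 - t^-1 + t^-2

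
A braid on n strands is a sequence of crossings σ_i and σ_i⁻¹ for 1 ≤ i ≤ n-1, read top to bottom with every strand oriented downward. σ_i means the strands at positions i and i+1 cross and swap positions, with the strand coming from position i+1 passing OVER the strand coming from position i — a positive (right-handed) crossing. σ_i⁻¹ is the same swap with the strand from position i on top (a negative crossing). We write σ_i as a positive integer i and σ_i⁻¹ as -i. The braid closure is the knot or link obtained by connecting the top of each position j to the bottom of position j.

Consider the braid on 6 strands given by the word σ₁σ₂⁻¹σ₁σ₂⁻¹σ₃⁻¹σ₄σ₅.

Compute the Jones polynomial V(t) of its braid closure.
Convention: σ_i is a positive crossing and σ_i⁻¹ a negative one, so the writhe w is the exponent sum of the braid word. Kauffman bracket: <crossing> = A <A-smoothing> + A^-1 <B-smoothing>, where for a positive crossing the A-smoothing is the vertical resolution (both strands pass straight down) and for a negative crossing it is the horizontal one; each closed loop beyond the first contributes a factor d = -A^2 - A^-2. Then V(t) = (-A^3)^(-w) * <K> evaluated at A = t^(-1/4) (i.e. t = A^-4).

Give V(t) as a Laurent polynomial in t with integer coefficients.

The presented braid s1 s2^-1 s1 s2^-1 s3^-1 s4 s5 on 6 strands reduces by inverse Markov moves (closure unchanged at each step):
  Destabilize: the word has the form β·s5 where s5 occurs only as the final letter (β ∈ B_5); drop it and the last strand → 5 strands.
  Destabilize: the word has the form β·s4 where s4 occurs only as the final letter (β ∈ B_4); drop it and the last strand → 4 strands.
  Destabilize: the word has the form β·s3^-1 where s3^-1 occurs only as the final letter (β ∈ B_3); drop it and the last strand → 3 strands.
Reduced to β = s1 s2^-1 s1 s2^-1 on 3 strands, 4 crossings.
Compute on β:
Braid: s1 s2^-1 s1 s2^-1 on 3 strands, 4 crossings.
Writhe w = (#positive) - (#negative) = 2 - 2 = 0.
Computing the Kauffman bracket via state sum. There are 2^4 = 16 states.
Smooth each crossing (0=||, 1=⌣⌢); contribution A^(Σ sign_k(1-2s_k)) * d^(L-1).
  state 0000: A-exp=+0, loops=3, term = A^0 * d^2
  state 0001: A-exp=+2, loops=2, term = A^2 * d^1
  state 0010: A-exp=-2, loops=2, term = A^-2 * d^1
  state 0011: A-exp=+0, loops=1, term = A^0 * d^0
  state 0100: A-exp=+2, loops=2, term = A^2 * d^1
  state 0101: A-exp=+4, loops=3, term = A^4 * d^2
  state 0110: A-exp=+0, loops=1, term = A^0 * d^0
  state 0111: A-exp=+2, loops=2, term = A^2 * d^1
  state 1000: A-exp=-2, loops=2, term = A^-2 * d^1
  state 1001: A-exp=+0, loops=1, term = A^0 * d^0
  state 1010: A-exp=-4, loops=3, term = A^-4 * d^2
  state 1011: A-exp=-2, loops=2, term = A^-2 * d^1
  state 1100: A-exp=+0, loops=1, term = A^0 * d^0
  state 1101: A-exp=+2, loops=2, term = A^2 * d^1
  state 1110: A-exp=-2, loops=2, term = A^-2 * d^1
  state 1111: A-exp=+0, loops=1, term = A^0 * d^0
Collect the terms by A-exponent (count of states per loop number):
Powers of d = -A^2 - A^-2: d^2 = A^4 + 2 + A^-4.
  A^4 * (d^2) = A^8 + 2*A^4 + 1
  A^2 * (4*d) = -4*A^4 - 4
  A^0 * (5 + d^2) = A^4 + 7 + A^-4
  A^-2 * (4*d) = -4 - 4*A^-4
  A^-4 * (d^2) = 1 + 2*A^-4 + A^-8
Summing the groups: <K> = A^8 - A^4 + 1 - A^-4 + A^-8
Normalise by the writhe: (-A^3)^(-w) = (-A^3)^(0) = 1, so f(A) = 1 * <K> = A^8 - A^4 + 1 - A^-4 + A^-8.
Substitute A = t^(-1/4), i.e. A^e → t^(-e/4): V(t) = t^2 - t + 1 - t^-1 + t^-2

Answer: t^2 - t + 1 - t^-1 + t^-2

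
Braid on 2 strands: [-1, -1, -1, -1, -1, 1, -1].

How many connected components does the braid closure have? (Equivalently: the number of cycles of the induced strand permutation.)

Track the strand permutation on 2 strands, starting from identity.
  step 1: s1^-1 swaps positions 1,2 -> [2 1]
  step 2: s1^-1 swaps positions 1,2 -> [1 2]
  step 3: s1^-1 swaps positions 1,2 -> [2 1]
  step 4: s1^-1 swaps positions 1,2 -> [1 2]
  step 5: s1^-1 swaps positions 1,2 -> [2 1]
  step 6: s1 swaps positions 1,2 -> [1 2]
  step 7: s1^-1 swaps positions 1,2 -> [2 1]
Final permutation (position -> original strand): [2 1]
Closure components = cycle count of this permutation = 1.

Answer: 1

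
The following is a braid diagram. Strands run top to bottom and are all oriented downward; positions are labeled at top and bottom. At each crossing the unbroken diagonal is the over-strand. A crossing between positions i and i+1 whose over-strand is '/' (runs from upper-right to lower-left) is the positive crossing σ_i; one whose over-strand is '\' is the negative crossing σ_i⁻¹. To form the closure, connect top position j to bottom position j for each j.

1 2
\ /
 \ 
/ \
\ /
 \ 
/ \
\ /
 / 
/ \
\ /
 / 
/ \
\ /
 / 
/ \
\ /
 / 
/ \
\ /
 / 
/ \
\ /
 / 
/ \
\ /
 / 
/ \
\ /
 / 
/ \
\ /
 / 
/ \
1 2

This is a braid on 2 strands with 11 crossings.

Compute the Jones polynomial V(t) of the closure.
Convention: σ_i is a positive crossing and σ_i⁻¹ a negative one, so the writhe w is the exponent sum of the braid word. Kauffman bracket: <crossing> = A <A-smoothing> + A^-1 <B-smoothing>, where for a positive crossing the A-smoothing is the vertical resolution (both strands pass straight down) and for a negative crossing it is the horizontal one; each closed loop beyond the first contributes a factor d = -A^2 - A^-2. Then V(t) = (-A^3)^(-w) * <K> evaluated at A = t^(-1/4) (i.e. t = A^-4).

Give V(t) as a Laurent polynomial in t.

-t^10 + t^9 - t^8 + t^7 - t^6 + t^5 + t^3

Derivation:
Reading the diagram top to bottom ('/'-over between positions i,i+1 = s_i, '\'-over = s_i^-1): braid word = s1^-1 s1^-1 s1 s1 s1 s1 s1 s1 s1 s1 s1.
The presented braid s1^-1 s1^-1 s1 s1 s1 s1 s1 s1 s1 s1 s1 on 2 strands reduces by inverse Markov moves (closure unchanged at each step):
  Deconjugate: the word is γ·β·γ⁻¹ with γ = s1^-1 s1^-1 (prefix) and γ⁻¹ = s1 s1 (suffix); strip both.
Reduced to β = s1 s1 s1 s1 s1 s1 s1 on 2 strands, 7 crossings.
Compute on β:
Braid: s1 s1 s1 s1 s1 s1 s1 on 2 strands, 7 crossings.
Writhe w = (#positive) - (#negative) = 7 - 0 = 7.
Computing the Kauffman bracket via state sum. There are 2^7 = 128 states.
For each crossing: s=0 is the vertical smoothing, s=1 horizontal. Crossing k contributes A^(sign_k * (1 - 2*s_k)); loop factor d = -A^2 - A^-2.
Tabulate the states by total A-exponent and number of loops L (A-exp: L × count):
  A^7: L=2 ×1
  A^5: L=1 ×7
  A^3: L=2 ×21
  A^1: L=3 ×35
  A^-1: L=4 ×35
  A^-3: L=5 ×21
  A^-5: L=6 ×7
  A^-7: L=7 ×1
Each group contributes A^e * Σ count * d^(L-1):
Powers of d = -A^2 - A^-2: d^2 = A^4 + 2 + A^-4; d^3 = -A^6 - 3*A^2 - 3*A^-2 - A^-6; d^4 = A^8 + 4*A^4 + 6 + 4*A^-4 + A^-8; d^5 = -A^10 - 5*A^6 - 10*A^2 - 10*A^-2 - 5*A^-6 - A^-10; d^6 = A^12 + 6*A^8 + 15*A^4 + 20 + 15*A^-4 + 6*A^-8 + A^-12.
  A^7 * (d) = -A^9 - A^5
  A^5 * (7) = 7*A^5
  A^3 * (21*d) = -21*A^5 - 21*A
  A^1 * (35*d^2) = 35*A^5 + 70*A + 35*A^-3
  A^-1 * (35*d^3) = -35*A^5 - 105*A - 105*A^-3 - 35*A^-7
  A^-3 * (21*d^4) = 21*A^5 + 84*A + 126*A^-3 + 84*A^-7 + 21*A^-11
  A^-5 * (7*d^5) = -7*A^5 - 35*A - 70*A^-3 - 70*A^-7 - 35*A^-11 - 7*A^-15
  A^-7 * (d^6) = A^5 + 6*A + 15*A^-3 + 20*A^-7 + 15*A^-11 + 6*A^-15 + A^-19
Summing the groups: <K> = -A^9 - A + A^-3 - A^-7 + A^-11 - A^-15 + A^-19
Normalise by the writhe: (-A^3)^(-w) = (-A^3)^(-7) = -A^-21, so f(A) = -A^-21 * <K> = A^-12 + A^-20 - A^-24 + A^-28 - A^-32 + A^-36 - A^-40.
Substitute A = t^(-1/4), i.e. A^e → t^(-e/4): V(t) = -t^10 + t^9 - t^8 + t^7 - t^6 + t^5 + t^3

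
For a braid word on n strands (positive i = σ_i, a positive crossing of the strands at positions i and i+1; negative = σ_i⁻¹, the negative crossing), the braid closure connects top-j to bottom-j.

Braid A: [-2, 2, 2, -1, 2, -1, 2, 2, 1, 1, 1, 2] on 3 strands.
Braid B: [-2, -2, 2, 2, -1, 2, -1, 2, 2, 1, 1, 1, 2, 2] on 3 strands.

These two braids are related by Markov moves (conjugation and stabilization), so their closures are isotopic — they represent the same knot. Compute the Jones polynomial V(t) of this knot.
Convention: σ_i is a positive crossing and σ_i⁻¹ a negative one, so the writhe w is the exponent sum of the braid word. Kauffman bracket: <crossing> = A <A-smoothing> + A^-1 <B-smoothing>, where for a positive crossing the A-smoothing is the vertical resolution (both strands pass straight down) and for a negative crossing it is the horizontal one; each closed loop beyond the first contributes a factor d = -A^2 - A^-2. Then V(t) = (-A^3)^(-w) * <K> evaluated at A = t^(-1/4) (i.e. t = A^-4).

Markov-equivalent braids have isotopic closures, hence identical knot invariants. Strip the Markov moves from each word to reach a common short braid β, then compute V(t) once on β.
Braid A: s2^-1 s2 s2 s1^-1 s2 s1^-1 s2 s2 s1 s1 s1 s2 on 3 strands reduces by inverse Markov moves (closure unchanged at each step):
  Deconjugate: the word is γ·β·γ⁻¹ with γ = s2^-1 (prefix) and γ⁻¹ = s2 (suffix); strip both.
Reduced to β = s2 s2 s1^-1 s2 s1^-1 s2 s2 s1 s1 s1 on 3 strands, 10 crossings.
Braid B: s2^-1 s2^-1 s2 s2 s1^-1 s2 s1^-1 s2 s2 s1 s1 s1 s2 s2 on 3 strands reduces by inverse Markov moves (closure unchanged at each step):
  Deconjugate: the word is γ·β·γ⁻¹ with γ = s2^-1 (prefix) and γ⁻¹ = s2 (suffix); strip both.
  Deconjugate: the word is γ·β·γ⁻¹ with γ = s2^-1 (prefix) and γ⁻¹ = s2 (suffix); strip both.
Reduced to β = s2 s2 s1^-1 s2 s1^-1 s2 s2 s1 s1 s1 on 3 strands, 10 crossings.
Both give the same β = s2 s2 s1^-1 s2 s1^-1 s2 s2 s1 s1 s1 on 3 strands, so one state sum suffices:
Braid: s2 s2 s1^-1 s2 s1^-1 s2 s2 s1 s1 s1 on 3 strands, 10 crossings.
Writhe w = (#positive) - (#negative) = 8 - 2 = 6.
State-sum expansion of <K>. There are 2^10 = 1024 states.
Each crossing splits two ways (0=vertical, 1=horizontal). The state's weight is A^(#A-smoothings - #B-smoothings) * d^(loops - 1).
Tabulate the states by total A-exponent and number of loops L (A-exp: L × count):
  A^10: L=3 ×1
  A^8: L=2 ×7, L=4 ×3
  A^6: L=1 ×14, L=3 ×28, L=5 ×3
  A^4: L=2 ×88, L=4 ×31, L=6 ×1
  A^2: L=1 ×63, L=3 ×133, L=5 ×14
  A^0: L=2 ×159, L=4 ×91, L=6 ×2
  A^-2: L=3 ×180, L=5 ×30
  A^-4: L=4 ×116, L=6 ×4
  A^-6: L=5 ×45
  A^-8: L=6 ×10
  A^-10: L=7 ×1
Each group contributes A^e * Σ count * d^(L-1):
Powers of d = -A^2 - A^-2: d^2 = A^4 + 2 + A^-4; d^3 = -A^6 - 3*A^2 - 3*A^-2 - A^-6; d^4 = A^8 + 4*A^4 + 6 + 4*A^-4 + A^-8; d^5 = -A^10 - 5*A^6 - 10*A^2 - 10*A^-2 - 5*A^-6 - A^-10; d^6 = A^12 + 6*A^8 + 15*A^4 + 20 + 15*A^-4 + 6*A^-8 + A^-12.
  A^10 * (d^2) = A^14 + 2*A^10 + A^6
  A^8 * (7*d + 3*d^3) = -3*A^14 - 16*A^10 - 16*A^6 - 3*A^2
  A^6 * (14 + 28*d^2 + 3*d^4) = 3*A^14 + 40*A^10 + 88*A^6 + 40*A^2 + 3*A^-2
  A^4 * (88*d + 31*d^3 + d^5) = -A^14 - 36*A^10 - 191*A^6 - 191*A^2 - 36*A^-2 - A^-6
  A^2 * (63 + 133*d^2 + 14*d^4) = 14*A^10 + 189*A^6 + 413*A^2 + 189*A^-2 + 14*A^-6
  A^0 * (159*d + 91*d^3 + 2*d^5) = -2*A^10 - 101*A^6 - 452*A^2 - 452*A^-2 - 101*A^-6 - 2*A^-10
  A^-2 * (180*d^2 + 30*d^4) = 30*A^6 + 300*A^2 + 540*A^-2 + 300*A^-6 + 30*A^-10
  A^-4 * (116*d^3 + 4*d^5) = -4*A^6 - 136*A^2 - 388*A^-2 - 388*A^-6 - 136*A^-10 - 4*A^-14
  A^-6 * (45*d^4) = 45*A^2 + 180*A^-2 + 270*A^-6 + 180*A^-10 + 45*A^-14
  A^-8 * (10*d^5) = -10*A^2 - 50*A^-2 - 100*A^-6 - 100*A^-10 - 50*A^-14 - 10*A^-18
  A^-10 * (d^6) = A^2 + 6*A^-2 + 15*A^-6 + 20*A^-10 + 15*A^-14 + 6*A^-18 + A^-22
Summing the groups: <K> = 2*A^10 - 4*A^6 + 7*A^2 - 8*A^-2 + 9*A^-6 - 8*A^-10 + 6*A^-14 - 4*A^-18 + A^-22
Normalise by the writhe: (-A^3)^(-w) = (-A^3)^(-6) = A^-18, so f(A) = A^-18 * <K> = 2*A^-8 - 4*A^-12 + 7*A^-16 - 8*A^-20 + 9*A^-24 - 8*A^-28 + 6*A^-32 - 4*A^-36 + A^-40.
Substitute A = t^(-1/4), i.e. A^e → t^(-e/4): V(t) = t^10 - 4*t^9 + 6*t^8 - 8*t^7 + 9*t^6 - 8*t^5 + 7*t^4 - 4*t^3 + 2*t^2

Answer: t^10 - 4*t^9 + 6*t^8 - 8*t^7 + 9*t^6 - 8*t^5 + 7*t^4 - 4*t^3 + 2*t^2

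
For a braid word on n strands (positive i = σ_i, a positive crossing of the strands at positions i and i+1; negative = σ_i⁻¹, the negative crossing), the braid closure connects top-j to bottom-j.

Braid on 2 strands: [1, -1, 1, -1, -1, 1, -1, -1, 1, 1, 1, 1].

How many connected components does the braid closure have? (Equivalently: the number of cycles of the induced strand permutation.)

Track the strand permutation on 2 strands, starting from identity.
  step 1: s1 swaps positions 1,2 -> [2 1]
  step 2: s1^-1 swaps positions 1,2 -> [1 2]
  step 3: s1 swaps positions 1,2 -> [2 1]
  step 4: s1^-1 swaps positions 1,2 -> [1 2]
  step 5: s1^-1 swaps positions 1,2 -> [2 1]
  step 6: s1 swaps positions 1,2 -> [1 2]
  step 7: s1^-1 swaps positions 1,2 -> [2 1]
  step 8: s1^-1 swaps positions 1,2 -> [1 2]
  step 9: s1 swaps positions 1,2 -> [2 1]
  step 10: s1 swaps positions 1,2 -> [1 2]
  step 11: s1 swaps positions 1,2 -> [2 1]
  step 12: s1 swaps positions 1,2 -> [1 2]
Final permutation (position -> original strand): [1 2]
Closure components = cycle count of this permutation = 2.

Answer: 2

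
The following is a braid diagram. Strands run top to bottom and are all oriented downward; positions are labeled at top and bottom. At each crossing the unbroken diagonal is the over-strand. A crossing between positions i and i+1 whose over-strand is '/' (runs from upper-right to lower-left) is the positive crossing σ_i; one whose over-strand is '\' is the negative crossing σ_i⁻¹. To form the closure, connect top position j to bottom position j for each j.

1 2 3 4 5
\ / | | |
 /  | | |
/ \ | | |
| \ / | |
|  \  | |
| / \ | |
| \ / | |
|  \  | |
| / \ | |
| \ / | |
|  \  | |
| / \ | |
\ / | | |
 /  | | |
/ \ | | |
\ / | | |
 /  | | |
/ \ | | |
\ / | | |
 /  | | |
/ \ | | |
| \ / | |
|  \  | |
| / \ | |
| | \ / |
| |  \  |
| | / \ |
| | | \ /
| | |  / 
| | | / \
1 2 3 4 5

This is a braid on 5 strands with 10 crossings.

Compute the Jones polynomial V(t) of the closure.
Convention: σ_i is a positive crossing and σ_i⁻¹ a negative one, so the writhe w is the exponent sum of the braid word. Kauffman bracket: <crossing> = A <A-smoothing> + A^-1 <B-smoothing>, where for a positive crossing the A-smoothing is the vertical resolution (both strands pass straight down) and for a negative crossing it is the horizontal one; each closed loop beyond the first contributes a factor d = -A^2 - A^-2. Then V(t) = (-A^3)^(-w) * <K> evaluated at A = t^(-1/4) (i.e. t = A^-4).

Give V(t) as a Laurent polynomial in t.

Reading the diagram top to bottom ('/'-over between positions i,i+1 = s_i, '\'-over = s_i^-1): braid word = s1 s2^-1 s2^-1 s2^-1 s1 s1 s1 s2^-1 s3^-1 s4.
The presented braid s1 s2^-1 s2^-1 s2^-1 s1 s1 s1 s2^-1 s3^-1 s4 on 5 strands reduces by inverse Markov moves (closure unchanged at each step):
  Destabilize: the word has the form β·s4 where s4 occurs only as the final letter (β ∈ B_4); drop it and the last strand → 4 strands.
  Destabilize: the word has the form β·s3^-1 where s3^-1 occurs only as the final letter (β ∈ B_3); drop it and the last strand → 3 strands.
Reduced to β = s1 s2^-1 s2^-1 s2^-1 s1 s1 s1 s2^-1 on 3 strands, 8 crossings.
Compute on β:
Braid: s1 s2^-1 s2^-1 s2^-1 s1 s1 s1 s2^-1 on 3 strands, 8 crossings.
Writhe w = (#positive) - (#negative) = 4 - 4 = 0.
Enumerate smoothing states for the bracket polynomial. There are 2^8 = 256 states.
Smooth each crossing (0=||, 1=⌣⌢); contribution A^(Σ sign_k(1-2s_k)) * d^(L-1).
Tabulate the states by total A-exponent and number of loops L (A-exp: L × count):
  A^8: L=5 ×1
  A^6: L=4 ×8
  A^4: L=3 ×25, L=5 ×3
  A^2: L=2 ×37, L=4 ×18, L=6 ×1
  A^0: L=1 ×25, L=3 ×37, L=5 ×8
  A^-2: L=2 ×37, L=4 ×18, L=6 ×1
  A^-4: L=3 ×25, L=5 ×3
  A^-6: L=4 ×8
  A^-8: L=5 ×1
Each group contributes A^e * Σ count * d^(L-1):
Powers of d = -A^2 - A^-2: d^2 = A^4 + 2 + A^-4; d^3 = -A^6 - 3*A^2 - 3*A^-2 - A^-6; d^4 = A^8 + 4*A^4 + 6 + 4*A^-4 + A^-8; d^5 = -A^10 - 5*A^6 - 10*A^2 - 10*A^-2 - 5*A^-6 - A^-10.
  A^8 * (d^4) = A^16 + 4*A^12 + 6*A^8 + 4*A^4 + 1
  A^6 * (8*d^3) = -8*A^12 - 24*A^8 - 24*A^4 - 8
  A^4 * (25*d^2 + 3*d^4) = 3*A^12 + 37*A^8 + 68*A^4 + 37 + 3*A^-4
  A^2 * (37*d + 18*d^3 + d^5) = -A^12 - 23*A^8 - 101*A^4 - 101 - 23*A^-4 - A^-8
  A^0 * (25 + 37*d^2 + 8*d^4) = 8*A^8 + 69*A^4 + 147 + 69*A^-4 + 8*A^-8
  A^-2 * (37*d + 18*d^3 + d^5) = -A^8 - 23*A^4 - 101 - 101*A^-4 - 23*A^-8 - A^-12
  A^-4 * (25*d^2 + 3*d^4) = 3*A^4 + 37 + 68*A^-4 + 37*A^-8 + 3*A^-12
  A^-6 * (8*d^3) = -8 - 24*A^-4 - 24*A^-8 - 8*A^-12
  A^-8 * (d^4) = 1 + 4*A^-4 + 6*A^-8 + 4*A^-12 + A^-16
Summing the groups: <K> = A^16 - 2*A^12 + 3*A^8 - 4*A^4 + 5 - 4*A^-4 + 3*A^-8 - 2*A^-12 + A^-16
Normalise by the writhe: (-A^3)^(-w) = (-A^3)^(0) = 1, so f(A) = 1 * <K> = A^16 - 2*A^12 + 3*A^8 - 4*A^4 + 5 - 4*A^-4 + 3*A^-8 - 2*A^-12 + A^-16.
Substitute A = t^(-1/4), i.e. A^e → t^(-e/4): V(t) = t^4 - 2*t^3 + 3*t^2 - 4*t + 5 - 4*t^-1 + 3*t^-2 - 2*t^-3 + t^-4

Answer: t^4 - 2*t^3 + 3*t^2 - 4*t + 5 - 4*t^-1 + 3*t^-2 - 2*t^-3 + t^-4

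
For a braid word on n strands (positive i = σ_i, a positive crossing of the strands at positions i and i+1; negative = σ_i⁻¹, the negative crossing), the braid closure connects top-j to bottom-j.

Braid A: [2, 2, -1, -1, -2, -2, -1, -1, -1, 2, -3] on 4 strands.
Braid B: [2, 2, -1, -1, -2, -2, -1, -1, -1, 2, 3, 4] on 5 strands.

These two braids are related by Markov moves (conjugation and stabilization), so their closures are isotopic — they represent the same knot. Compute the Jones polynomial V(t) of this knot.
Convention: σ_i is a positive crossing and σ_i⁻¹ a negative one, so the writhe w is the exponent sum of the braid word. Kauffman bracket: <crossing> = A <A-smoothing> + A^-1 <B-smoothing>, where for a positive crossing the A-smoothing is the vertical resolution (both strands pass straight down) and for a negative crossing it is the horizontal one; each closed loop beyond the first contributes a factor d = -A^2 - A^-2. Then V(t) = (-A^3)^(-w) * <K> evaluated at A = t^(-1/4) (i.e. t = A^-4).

Markov-equivalent braids have isotopic closures, hence identical knot invariants. Strip the Markov moves from each word to reach a common short braid β, then compute V(t) once on β.
Braid A: s2 s2 s1^-1 s1^-1 s2^-1 s2^-1 s1^-1 s1^-1 s1^-1 s2 s3^-1 on 4 strands reduces by inverse Markov moves (closure unchanged at each step):
  Destabilize: the word has the form β·s3^-1 where s3^-1 occurs only as the final letter (β ∈ B_3); drop it and the last strand → 3 strands.
Reduced to β = s2 s2 s1^-1 s1^-1 s2^-1 s2^-1 s1^-1 s1^-1 s1^-1 s2 on 3 strands, 10 crossings.
Braid B: s2 s2 s1^-1 s1^-1 s2^-1 s2^-1 s1^-1 s1^-1 s1^-1 s2 s3 s4 on 5 strands reduces by inverse Markov moves (closure unchanged at each step):
  Destabilize: the word has the form β·s4 where s4 occurs only as the final letter (β ∈ B_4); drop it and the last strand → 4 strands.
  Destabilize: the word has the form β·s3 where s3 occurs only as the final letter (β ∈ B_3); drop it and the last strand → 3 strands.
Reduced to β = s2 s2 s1^-1 s1^-1 s2^-1 s2^-1 s1^-1 s1^-1 s1^-1 s2 on 3 strands, 10 crossings.
Both give the same β = s2 s2 s1^-1 s1^-1 s2^-1 s2^-1 s1^-1 s1^-1 s1^-1 s2 on 3 strands, so one state sum suffices:
Braid: s2 s2 s1^-1 s1^-1 s2^-1 s2^-1 s1^-1 s1^-1 s1^-1 s2 on 3 strands, 10 crossings.
Writhe w = (#positive) - (#negative) = 3 - 7 = -4.
Computing the Kauffman bracket via state sum. There are 2^10 = 1024 states.
For each crossing: s=0 is the vertical smoothing, s=1 horizontal. Crossing k contributes A^(sign_k * (1 - 2*s_k)); loop factor d = -A^2 - A^-2.
Tabulate the states by total A-exponent and number of loops L (A-exp: L × count):
  A^10: L=6 ×1
  A^8: L=5 ×10
  A^6: L=4 ×41, L=6 ×4
  A^4: L=3 ×87, L=5 ×32, L=7 ×1
  A^2: L=2 ×97, L=4 ×100, L=6 ×13
  A^0: L=1 ×46, L=3 ×152, L=5 ×52, L=7 ×2
  A^-2: L=2 ×103, L=4 ×96, L=6 ×11
  A^-4: L=1 ×15, L=3 ×79, L=5 ×26
  A^-6: L=2 ×18, L=4 ×26, L=6 ×1
  A^-8: L=3 ×8, L=5 ×2
  A^-10: L=4 ×1
Each group contributes A^e * Σ count * d^(L-1):
Powers of d = -A^2 - A^-2: d^2 = A^4 + 2 + A^-4; d^3 = -A^6 - 3*A^2 - 3*A^-2 - A^-6; d^4 = A^8 + 4*A^4 + 6 + 4*A^-4 + A^-8; d^5 = -A^10 - 5*A^6 - 10*A^2 - 10*A^-2 - 5*A^-6 - A^-10; d^6 = A^12 + 6*A^8 + 15*A^4 + 20 + 15*A^-4 + 6*A^-8 + A^-12.
  A^10 * (d^5) = -A^20 - 5*A^16 - 10*A^12 - 10*A^8 - 5*A^4 - 1
  A^8 * (10*d^4) = 10*A^16 + 40*A^12 + 60*A^8 + 40*A^4 + 10
  A^6 * (41*d^3 + 4*d^5) = -4*A^16 - 61*A^12 - 163*A^8 - 163*A^4 - 61 - 4*A^-4
  A^4 * (87*d^2 + 32*d^4 + d^6) = A^16 + 38*A^12 + 230*A^8 + 386*A^4 + 230 + 38*A^-4 + A^-8
  A^2 * (97*d + 100*d^3 + 13*d^5) = -13*A^12 - 165*A^8 - 527*A^4 - 527 - 165*A^-4 - 13*A^-8
  A^0 * (46 + 152*d^2 + 52*d^4 + 2*d^6) = 2*A^12 + 64*A^8 + 390*A^4 + 702 + 390*A^-4 + 64*A^-8 + 2*A^-12
  A^-2 * (103*d + 96*d^3 + 11*d^5) = -11*A^8 - 151*A^4 - 501 - 501*A^-4 - 151*A^-8 - 11*A^-12
  A^-4 * (15 + 79*d^2 + 26*d^4) = 26*A^4 + 183 + 329*A^-4 + 183*A^-8 + 26*A^-12
  A^-6 * (18*d + 26*d^3 + d^5) = -A^4 - 31 - 106*A^-4 - 106*A^-8 - 31*A^-12 - A^-16
  A^-8 * (8*d^2 + 2*d^4) = 2 + 16*A^-4 + 28*A^-8 + 16*A^-12 + 2*A^-16
  A^-10 * (d^3) = -A^-4 - 3*A^-8 - 3*A^-12 - A^-16
Summing the groups: <K> = -A^20 + 2*A^16 - 4*A^12 + 5*A^8 - 5*A^4 + 6 - 4*A^-4 + 3*A^-8 - A^-12
Normalise by the writhe: (-A^3)^(-w) = (-A^3)^(4) = A^12, so f(A) = A^12 * <K> = -A^32 + 2*A^28 - 4*A^24 + 5*A^20 - 5*A^16 + 6*A^12 - 4*A^8 + 3*A^4 - 1.
Substitute A = t^(-1/4), i.e. A^e → t^(-e/4): V(t) = -1 + 3*t^-1 - 4*t^-2 + 6*t^-3 - 5*t^-4 + 5*t^-5 - 4*t^-6 + 2*t^-7 - t^-8

Answer: -1 + 3*t^-1 - 4*t^-2 + 6*t^-3 - 5*t^-4 + 5*t^-5 - 4*t^-6 + 2*t^-7 - t^-8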